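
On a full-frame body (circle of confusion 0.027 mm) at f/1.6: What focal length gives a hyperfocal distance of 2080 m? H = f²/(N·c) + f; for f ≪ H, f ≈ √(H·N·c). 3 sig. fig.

From H = f²/(N·c) + f, with f ≪ H: f ≈ √(H·N·c) = √(2080000 × 1.6 × 0.027) = √89856 ≈ 299.8 mm.
The +f correction barely moves this — solving exactly, f² + N·c·f − N·c·H = 0 ⇒ f = (−N·c + √((N·c)² + 4·N·c·H))/2 = (−0.0432 + √359424)/2 ≈ 299.74 mm, so f ≈ 300 mm.

300 mm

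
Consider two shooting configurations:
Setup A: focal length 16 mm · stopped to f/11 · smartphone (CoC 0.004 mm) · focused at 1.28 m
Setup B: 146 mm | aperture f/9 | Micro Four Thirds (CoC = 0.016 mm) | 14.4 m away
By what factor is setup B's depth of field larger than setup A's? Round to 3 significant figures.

Setup A: H = 16²/(11×0.004) + 16 ≈ 5834.2 mm; DoF = Df − Dn = 1635.26 − 1051.55 ≈ 583.71 mm.
Setup B: H = 146²/(9×0.016) + 146 ≈ 148173.8 mm; DoF = Df − Dn = 15934.4 − 13135.2 ≈ 2799.2 mm.
Ratio = 2799.2 / 583.71 ≈ 4.80.

4.80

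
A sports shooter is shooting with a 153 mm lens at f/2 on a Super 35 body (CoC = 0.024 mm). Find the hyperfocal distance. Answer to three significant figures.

488 m

Hyperfocal distance H = f²/(N·c) + f = 153²/(2 × 0.024) + 153 = 23409/0.048 + 153 ≈ 487840.5 mm ≈ 488 m.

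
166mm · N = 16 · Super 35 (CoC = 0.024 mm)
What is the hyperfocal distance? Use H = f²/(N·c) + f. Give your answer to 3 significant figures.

Hyperfocal distance H = f²/(N·c) + f = 166²/(16 × 0.024) + 166 = 27556/0.384 + 166 ≈ 71926.4 mm ≈ 71.9 m.

71.9 m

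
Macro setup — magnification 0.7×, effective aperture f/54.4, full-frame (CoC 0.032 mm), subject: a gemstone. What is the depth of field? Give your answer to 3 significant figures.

7.11 mm

At magnification m, DoF ≈ 2·N_eff·c/m² = 2 × 54.4 × 0.032 / 0.7² = 3.482 / 0.49 ≈ 7.11 mm.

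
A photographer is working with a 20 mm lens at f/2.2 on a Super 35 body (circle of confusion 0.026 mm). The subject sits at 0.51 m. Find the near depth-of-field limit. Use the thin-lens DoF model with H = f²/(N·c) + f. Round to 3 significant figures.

Hyperfocal distance H = f²/(N·c) + f = 20²/(2.2 × 0.026) + 20 = 400/0.0572 + 20 ≈ 7013.0 mm ≈ 7.013 m.
Near limit Dn = s·(H − f)/(H + s − 2f) = 510 × (7013.0 − 20) / (7013.0 + 510 − 2 × 20) = 510 × 6993.0 / 7483.0 ≈ 476.60 mm.

477 mm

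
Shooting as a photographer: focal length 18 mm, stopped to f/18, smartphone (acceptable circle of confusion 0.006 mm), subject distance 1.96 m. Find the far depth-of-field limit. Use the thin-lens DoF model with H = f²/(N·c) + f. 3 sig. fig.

5.56 m

Hyperfocal distance H = f²/(N·c) + f = 18²/(18 × 0.006) + 18 = 324/0.108 + 18 ≈ 3018.0 mm ≈ 3.018 m.
Far limit Df = s·(H − f)/(H − s) = 1960 × (3018.0 − 18) / (3018.0 − 1960) = 1960 × 3000.0 / 1058.0 ≈ 5557.7 mm ≈ 5.56 m.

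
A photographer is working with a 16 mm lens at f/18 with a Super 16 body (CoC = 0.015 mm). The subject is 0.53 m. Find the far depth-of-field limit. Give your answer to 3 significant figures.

1.16 m

Hyperfocal distance H = f²/(N·c) + f = 16²/(18 × 0.015) + 16 = 256/0.27 + 16 ≈ 964.1 mm ≈ 0.964 m.
Far limit Df = s·(H − f)/(H − s) = 530 × (964.1 − 16) / (964.1 − 530) = 530 × 948.1 / 434.1 ≈ 1157.5 mm ≈ 1.16 m.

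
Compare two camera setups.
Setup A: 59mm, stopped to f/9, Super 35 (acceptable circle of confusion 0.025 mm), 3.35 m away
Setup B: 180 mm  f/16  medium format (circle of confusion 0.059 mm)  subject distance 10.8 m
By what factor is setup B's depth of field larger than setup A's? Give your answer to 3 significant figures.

Setup A: H = 59²/(9×0.025) + 59 ≈ 15530.1 mm; DoF = Df − Dn = 4255.2 − 2762.4 ≈ 1492.8 mm.
Setup B: H = 180²/(16×0.059) + 180 ≈ 34502.0 mm; DoF = Df − Dn = 15639.1 − 8247.9 ≈ 7391.2 mm.
Ratio = 7391.2 / 1492.8 ≈ 4.95.

4.95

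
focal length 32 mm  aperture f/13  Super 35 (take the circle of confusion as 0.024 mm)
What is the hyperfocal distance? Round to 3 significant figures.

3.31 m

Hyperfocal distance H = f²/(N·c) + f = 32²/(13 × 0.024) + 32 = 1024/0.312 + 32 ≈ 3314.1 mm ≈ 3.31 m.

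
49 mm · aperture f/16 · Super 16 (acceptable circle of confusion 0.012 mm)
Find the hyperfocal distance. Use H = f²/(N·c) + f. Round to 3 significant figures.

Hyperfocal distance H = f²/(N·c) + f = 49²/(16 × 0.012) + 49 = 2401/0.192 + 49 ≈ 12554.2 mm ≈ 12.6 m.

12.6 m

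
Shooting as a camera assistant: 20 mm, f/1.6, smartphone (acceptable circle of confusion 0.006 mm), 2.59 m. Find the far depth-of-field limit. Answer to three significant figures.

2.76 m

Hyperfocal distance H = f²/(N·c) + f = 20²/(1.6 × 0.006) + 20 = 400/0.0096 + 20 ≈ 41686.7 mm ≈ 41.69 m.
Far limit Df = s·(H − f)/(H − s) = 2590 × (41686.7 − 20) / (41686.7 − 2590) = 2590 × 41666.7 / 39096.7 ≈ 2760.3 mm ≈ 2.76 m.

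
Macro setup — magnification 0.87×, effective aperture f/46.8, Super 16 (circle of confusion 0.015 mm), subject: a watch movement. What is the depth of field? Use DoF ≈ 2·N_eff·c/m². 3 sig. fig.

At magnification m, DoF ≈ 2·N_eff·c/m² = 2 × 46.8 × 0.015 / 0.87² = 1.404 / 0.7569 ≈ 1.85 mm.

1.85 mm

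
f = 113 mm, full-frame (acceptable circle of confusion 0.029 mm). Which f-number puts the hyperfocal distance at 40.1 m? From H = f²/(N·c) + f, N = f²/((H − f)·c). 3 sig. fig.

f/11

Rearrange H = f²/(N·c) + f for N: N = f² / ((H − f)·c).
N = 113² / ((40100 − 113) × 0.029) = 12769 / 1160 ≈ 11.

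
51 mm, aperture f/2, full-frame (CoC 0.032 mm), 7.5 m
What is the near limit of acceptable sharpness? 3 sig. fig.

6.34 m

Hyperfocal distance H = f²/(N·c) + f = 51²/(2 × 0.032) + 51 = 2601/0.064 + 51 ≈ 40691.6 mm ≈ 40.69 m.
Near limit Dn = s·(H − f)/(H + s − 2f) = 7500 × (40691.6 − 51) / (40691.6 + 7500 − 2 × 51) = 7500 × 40640.6 / 48089.6 ≈ 6338.3 mm ≈ 6.34 m.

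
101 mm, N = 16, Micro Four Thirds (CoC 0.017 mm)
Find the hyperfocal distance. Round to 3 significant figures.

Hyperfocal distance H = f²/(N·c) + f = 101²/(16 × 0.017) + 101 = 10201/0.272 + 101 ≈ 37604.7 mm ≈ 37.6 m.

37.6 m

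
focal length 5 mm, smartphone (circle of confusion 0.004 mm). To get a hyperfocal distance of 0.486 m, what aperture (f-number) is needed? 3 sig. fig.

f/13

Rearrange H = f²/(N·c) + f for N: N = f² / ((H − f)·c).
N = 5² / ((486 − 5) × 0.004) = 25 / 1.924 ≈ 13.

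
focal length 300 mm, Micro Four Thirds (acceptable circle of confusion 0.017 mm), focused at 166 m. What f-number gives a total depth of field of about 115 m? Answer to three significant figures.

Write h = H − f = f²/(N·c). The thin-lens limits are Dn = s·h/(h + (s−f)) and Df = s·h/(h − (s−f)), so DoF = Df − Dn = 2·s·(s−f)·h / (h² − (s−f)²).
That is a quadratic in h: DoF·h² − 2·s·(s−f)·h − DoF·(s−f)² = 0 ⇒ h = (s−f)·(s + √(s² + DoF²)) / DoF = 165700 × (166000 + √(166000² + 115000²)) / 115000 = 165700 × (166000 + 201943) / 115000 ≈ 530158 mm.
Then N = f²/(c·h) = 300² / (0.017 × 530158) = 90000 / 9012.7 ≈ 9.99.

f/9.99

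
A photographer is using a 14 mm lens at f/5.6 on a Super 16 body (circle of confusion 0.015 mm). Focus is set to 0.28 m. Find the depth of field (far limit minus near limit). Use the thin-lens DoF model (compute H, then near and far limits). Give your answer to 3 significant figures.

Hyperfocal distance H = f²/(N·c) + f = 14²/(5.6 × 0.015) + 14 = 196/0.084 + 14 ≈ 2347.3 mm ≈ 2.347 m.
Near limit Dn = s·(H − f)/(H + s − 2f) = 280 × (2347.3 − 14) / (2347.3 + 280 − 2 × 14) = 280 × 2333.3 / 2599.3 ≈ 251.346 mm.
Far limit Df = s·(H − f)/(H − s) = 280 × (2347.3 − 14) / (2347.3 − 280) = 280 × 2333.3 / 2067.3 ≈ 316.027 mm.
Depth of field = Df − Dn = 316.027 − 251.346 ≈ 64.681 mm.

64.7 mm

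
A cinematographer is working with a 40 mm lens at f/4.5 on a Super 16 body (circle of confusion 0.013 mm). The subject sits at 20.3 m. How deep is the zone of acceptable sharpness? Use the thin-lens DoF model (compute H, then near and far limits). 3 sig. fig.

66.6 m

Hyperfocal distance H = f²/(N·c) + f = 40²/(4.5 × 0.013) + 40 = 1600/0.0585 + 40 ≈ 27390.4 mm ≈ 27.39 m.
Near limit Dn = s·(H − f)/(H + s − 2f) = 20300 × (27390.4 − 40) / (27390.4 + 20300 − 2 × 40) = 20300 × 27350.4 / 47610.4 ≈ 11662 mm.
Far limit Df = s·(H − f)/(H − s) = 20300 × (27390.4 − 40) / (27390.4 − 20300) = 20300 × 27350.4 / 7090.4 ≈ 78305 mm.
Depth of field = Df − Dn = 78305 − 11662 ≈ 66643 mm ≈ 66.6 m.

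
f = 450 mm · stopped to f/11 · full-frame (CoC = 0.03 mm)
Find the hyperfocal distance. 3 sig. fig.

614 m

Hyperfocal distance H = f²/(N·c) + f = 450²/(11 × 0.03) + 450 = 202500/0.33 + 450 ≈ 614086.4 mm ≈ 614 m.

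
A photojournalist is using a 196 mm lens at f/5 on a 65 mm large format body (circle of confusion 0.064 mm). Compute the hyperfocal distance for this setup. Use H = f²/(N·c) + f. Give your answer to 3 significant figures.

120 m

Hyperfocal distance H = f²/(N·c) + f = 196²/(5 × 0.064) + 196 = 38416/0.32 + 196 ≈ 120246.0 mm ≈ 120 m.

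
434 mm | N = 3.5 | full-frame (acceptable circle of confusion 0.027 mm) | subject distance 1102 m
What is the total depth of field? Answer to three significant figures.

1750 m

Hyperfocal distance H = f²/(N·c) + f = 434²/(3.5 × 0.027) + 434 = 188356/0.0945 + 434 ≈ 1993619.2 mm ≈ 1994 m.
Near limit Dn = s·(H − f)/(H + s − 2f) = 1102000 × (1993619.2 − 434) / (1993619.2 + 1102000 − 2 × 434) = 1102000 × 1993185.2 / 3094751.2 ≈ 709747 mm.
Far limit Df = s·(H − f)/(H − s) = 1102000 × (1993619.2 − 434) / (1993619.2 − 1102000) = 1102000 × 1993185.2 / 891619.2 ≈ 2463485 mm.
Depth of field = Df − Dn = 2463485 − 709747 ≈ 1753738 mm ≈ 1750 m.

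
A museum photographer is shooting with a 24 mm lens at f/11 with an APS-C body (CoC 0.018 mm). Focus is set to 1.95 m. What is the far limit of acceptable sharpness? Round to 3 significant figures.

5.77 m

Hyperfocal distance H = f²/(N·c) + f = 24²/(11 × 0.018) + 24 = 576/0.198 + 24 ≈ 2933.1 mm ≈ 2.933 m.
Far limit Df = s·(H − f)/(H − s) = 1950 × (2933.1 − 24) / (2933.1 − 1950) = 1950 × 2909.1 / 983.1 ≈ 5770.3 mm ≈ 5.77 m.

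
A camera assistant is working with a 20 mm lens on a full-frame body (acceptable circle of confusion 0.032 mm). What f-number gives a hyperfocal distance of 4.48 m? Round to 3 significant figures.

Rearrange H = f²/(N·c) + f for N: N = f² / ((H − f)·c).
N = 20² / ((4480 − 20) × 0.032) = 400 / 142.7 ≈ 2.80.

f/2.80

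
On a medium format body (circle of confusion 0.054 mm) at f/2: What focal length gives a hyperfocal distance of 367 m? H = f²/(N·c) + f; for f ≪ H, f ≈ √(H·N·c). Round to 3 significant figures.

From H = f²/(N·c) + f, with f ≪ H: f ≈ √(H·N·c) = √(367000 × 2 × 0.054) = √39636 ≈ 199.1 mm.
The +f correction barely moves this — solving exactly, f² + N·c·f − N·c·H = 0 ⇒ f = (−N·c + √((N·c)² + 4·N·c·H))/2 = (−0.108 + √158544)/2 ≈ 199.03 mm, so f ≈ 199 mm.

199 mm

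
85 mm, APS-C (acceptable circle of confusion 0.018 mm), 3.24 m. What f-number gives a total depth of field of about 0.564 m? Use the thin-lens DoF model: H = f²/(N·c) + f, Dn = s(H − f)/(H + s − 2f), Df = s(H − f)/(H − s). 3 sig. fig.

f/11

Write h = H − f = f²/(N·c). The thin-lens limits are Dn = s·h/(h + (s−f)) and Df = s·h/(h − (s−f)), so DoF = Df − Dn = 2·s·(s−f)·h / (h² − (s−f)²).
That is a quadratic in h: DoF·h² − 2·s·(s−f)·h − DoF·(s−f)² = 0 ⇒ h = (s−f)·(s + √(s² + DoF²)) / DoF = 3155 × (3240 + √(3240² + 564²)) / 564 = 3155 × (3240 + 3288.72) / 564 ≈ 36521 mm.
Then N = f²/(c·h) = 85² / (0.018 × 36521) = 7225 / 657.39 ≈ 11.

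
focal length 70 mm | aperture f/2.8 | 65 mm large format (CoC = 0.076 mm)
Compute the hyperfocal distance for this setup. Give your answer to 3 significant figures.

Hyperfocal distance H = f²/(N·c) + f = 70²/(2.8 × 0.076) + 70 = 4900/0.2128 + 70 ≈ 23096.3 mm ≈ 23.1 m.

23.1 m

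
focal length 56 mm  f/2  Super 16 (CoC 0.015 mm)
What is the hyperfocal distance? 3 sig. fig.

Hyperfocal distance H = f²/(N·c) + f = 56²/(2 × 0.015) + 56 = 3136/0.03 + 56 ≈ 104589.3 mm ≈ 105 m.

105 m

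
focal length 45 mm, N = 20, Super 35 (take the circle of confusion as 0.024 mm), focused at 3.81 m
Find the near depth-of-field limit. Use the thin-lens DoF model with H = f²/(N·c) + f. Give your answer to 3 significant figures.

Hyperfocal distance H = f²/(N·c) + f = 45²/(20 × 0.024) + 45 = 2025/0.48 + 45 ≈ 4263.8 mm ≈ 4.264 m.
Near limit Dn = s·(H − f)/(H + s − 2f) = 3810 × (4263.8 − 45) / (4263.8 + 3810 − 2 × 45) = 3810 × 4218.8 / 7983.8 ≈ 2013.3 mm ≈ 2.01 m.

2.01 m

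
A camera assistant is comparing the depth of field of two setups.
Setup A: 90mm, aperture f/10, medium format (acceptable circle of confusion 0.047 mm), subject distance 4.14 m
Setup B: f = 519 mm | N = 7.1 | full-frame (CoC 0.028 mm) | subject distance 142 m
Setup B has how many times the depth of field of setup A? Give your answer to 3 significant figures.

14.6

Setup A: H = 90²/(10×0.047) + 90 ≈ 17324.0 mm; DoF = Df − Dn = 5411.8 − 3352.2 ≈ 2059.6 mm.
Setup B: H = 519²/(7.1×0.028) + 519 ≈ 1355453.6 mm; DoF = Df − Dn = 158556 − 128574 ≈ 29982 mm.
Ratio = 29982 / 2059.6 ≈ 14.6.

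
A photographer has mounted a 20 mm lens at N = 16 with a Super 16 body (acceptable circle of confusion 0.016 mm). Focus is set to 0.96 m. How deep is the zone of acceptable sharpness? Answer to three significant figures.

Hyperfocal distance H = f²/(N·c) + f = 20²/(16 × 0.016) + 20 = 400/0.256 + 20 ≈ 1582.5 mm ≈ 1.583 m.
Near limit Dn = s·(H − f)/(H + s − 2f) = 960 × (1582.5 − 20) / (1582.5 + 960 − 2 × 20) = 960 × 1562.5 / 2502.5 ≈ 599.4 mm.
Far limit Df = s·(H − f)/(H − s) = 960 × (1582.5 − 20) / (1582.5 − 960) = 960 × 1562.5 / 622.5 ≈ 2409.6 mm.
Depth of field = Df − Dn = 2409.6 − 599.4 ≈ 1810.2 mm ≈ 1.81 m.

1.81 m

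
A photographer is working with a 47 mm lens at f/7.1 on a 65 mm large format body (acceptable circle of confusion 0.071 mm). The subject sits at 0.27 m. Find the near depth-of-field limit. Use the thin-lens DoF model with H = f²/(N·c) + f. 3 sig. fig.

257 mm

Hyperfocal distance H = f²/(N·c) + f = 47²/(7.1 × 0.071) + 47 = 2209/0.5041 + 47 ≈ 4429.1 mm ≈ 4.429 m.
Near limit Dn = s·(H − f)/(H + s − 2f) = 270 × (4429.1 − 47) / (4429.1 + 270 − 2 × 47) = 270 × 4382.1 / 4605.1 ≈ 256.93 mm.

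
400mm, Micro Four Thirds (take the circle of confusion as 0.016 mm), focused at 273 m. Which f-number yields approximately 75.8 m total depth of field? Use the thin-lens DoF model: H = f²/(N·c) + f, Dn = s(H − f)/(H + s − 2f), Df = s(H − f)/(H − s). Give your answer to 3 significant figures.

Write h = H − f = f²/(N·c). The thin-lens limits are Dn = s·h/(h + (s−f)) and Df = s·h/(h − (s−f)), so DoF = Df − Dn = 2·s·(s−f)·h / (h² − (s−f)²).
That is a quadratic in h: DoF·h² − 2·s·(s−f)·h − DoF·(s−f)² = 0 ⇒ h = (s−f)·(s + √(s² + DoF²)) / DoF = 272600 × (273000 + √(273000² + 75800²)) / 75800 = 272600 × (273000 + 283328) / 75800 ≈ 2000725 mm.
Then N = f²/(c·h) = 400² / (0.016 × 2000725) = 160000 / 32012 ≈ 5.

f/5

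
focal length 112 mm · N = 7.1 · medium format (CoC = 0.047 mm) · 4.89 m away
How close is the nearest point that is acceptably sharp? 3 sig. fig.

Hyperfocal distance H = f²/(N·c) + f = 112²/(7.1 × 0.047) + 112 = 12544/0.3337 + 112 ≈ 37702.7 mm ≈ 37.70 m.
Near limit Dn = s·(H − f)/(H + s − 2f) = 4890 × (37702.7 − 112) / (37702.7 + 4890 − 2 × 112) = 4890 × 37590.7 / 42368.7 ≈ 4338.5 mm ≈ 4.34 m.

4.34 m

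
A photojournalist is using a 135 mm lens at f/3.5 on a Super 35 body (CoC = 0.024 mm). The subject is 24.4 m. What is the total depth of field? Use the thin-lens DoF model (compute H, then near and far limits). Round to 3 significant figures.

5.53 m

Hyperfocal distance H = f²/(N·c) + f = 135²/(3.5 × 0.024) + 135 = 18225/0.084 + 135 ≈ 217099.3 mm ≈ 217.1 m.
Near limit Dn = s·(H − f)/(H + s − 2f) = 24400 × (217099.3 − 135) / (217099.3 + 24400 − 2 × 135) = 24400 × 216964.3 / 241229.3 ≈ 21945.6 mm.
Far limit Df = s·(H − f)/(H − s) = 24400 × (217099.3 − 135) / (217099.3 − 24400) = 24400 × 216964.3 / 192699.3 ≈ 27472.5 mm.
Depth of field = Df − Dn = 27472.5 − 21945.6 ≈ 5526.9 mm ≈ 5.53 m.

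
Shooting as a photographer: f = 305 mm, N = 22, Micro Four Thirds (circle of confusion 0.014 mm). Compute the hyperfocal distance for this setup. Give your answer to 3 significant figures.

Hyperfocal distance H = f²/(N·c) + f = 305²/(22 × 0.014) + 305 = 93025/0.308 + 305 ≈ 302334.2 mm ≈ 302 m.

302 m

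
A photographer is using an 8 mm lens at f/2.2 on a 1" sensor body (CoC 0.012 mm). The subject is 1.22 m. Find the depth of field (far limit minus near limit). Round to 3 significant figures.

1.63 m

Hyperfocal distance H = f²/(N·c) + f = 8²/(2.2 × 0.012) + 8 = 64/0.0264 + 8 ≈ 2432.2 mm ≈ 2.432 m.
Near limit Dn = s·(H − f)/(H + s − 2f) = 1220 × (2432.2 − 8) / (2432.2 + 1220 − 2 × 8) = 1220 × 2424.2 / 3636.2 ≈ 813.4 mm.
Far limit Df = s·(H − f)/(H − s) = 1220 × (2432.2 − 8) / (2432.2 − 1220) = 1220 × 2424.2 / 1212.2 ≈ 2439.8 mm.
Depth of field = Df − Dn = 2439.8 − 813.4 ≈ 1626.4 mm ≈ 1.63 m.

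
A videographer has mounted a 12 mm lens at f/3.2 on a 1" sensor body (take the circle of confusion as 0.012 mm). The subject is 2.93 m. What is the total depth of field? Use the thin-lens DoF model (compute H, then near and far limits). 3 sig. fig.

Hyperfocal distance H = f²/(N·c) + f = 12²/(3.2 × 0.012) + 12 = 144/0.0384 + 12 ≈ 3762.0 mm ≈ 3.762 m.
Near limit Dn = s·(H − f)/(H + s − 2f) = 2930 × (3762.0 − 12) / (3762.0 + 2930 − 2 × 12) = 2930 × 3750.0 / 6668.0 ≈ 1648 mm.
Far limit Df = s·(H − f)/(H − s) = 2930 × (3762.0 − 12) / (3762.0 − 2930) = 2930 × 3750.0 / 832.0 ≈ 13206 mm.
Depth of field = Df − Dn = 13206 − 1648 ≈ 11558 mm ≈ 11.6 m.

11.6 m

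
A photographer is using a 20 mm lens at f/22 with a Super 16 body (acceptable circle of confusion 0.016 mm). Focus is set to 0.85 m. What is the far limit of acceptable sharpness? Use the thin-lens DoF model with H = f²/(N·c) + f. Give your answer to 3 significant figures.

3.15 m

Hyperfocal distance H = f²/(N·c) + f = 20²/(22 × 0.016) + 20 = 400/0.352 + 20 ≈ 1156.4 mm ≈ 1.156 m.
Far limit Df = s·(H − f)/(H − s) = 850 × (1156.4 − 20) / (1156.4 − 850) = 850 × 1136.4 / 306.4 ≈ 3152.8 mm ≈ 3.15 m.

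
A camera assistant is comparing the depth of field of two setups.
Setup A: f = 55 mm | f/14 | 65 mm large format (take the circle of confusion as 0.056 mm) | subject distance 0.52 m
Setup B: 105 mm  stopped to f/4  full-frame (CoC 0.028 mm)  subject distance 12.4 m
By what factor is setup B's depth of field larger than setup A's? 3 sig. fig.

Setup A: H = 55²/(14×0.056) + 55 ≈ 3913.4 mm; DoF = Df − Dn = 591.26 − 464.07 ≈ 127.19 mm.
Setup B: H = 105²/(4×0.028) + 105 ≈ 98542.5 mm; DoF = Df − Dn = 14169.8 − 11023.2 ≈ 3146.6 mm.
Ratio = 3146.6 / 127.19 ≈ 24.7.

24.7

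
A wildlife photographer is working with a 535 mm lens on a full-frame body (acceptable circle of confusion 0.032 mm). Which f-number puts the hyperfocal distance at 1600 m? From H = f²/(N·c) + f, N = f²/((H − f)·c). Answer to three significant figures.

f/5.59

Rearrange H = f²/(N·c) + f for N: N = f² / ((H − f)·c).
N = 535² / ((1600000 − 535) × 0.032) = 286225 / 51183 ≈ 5.59.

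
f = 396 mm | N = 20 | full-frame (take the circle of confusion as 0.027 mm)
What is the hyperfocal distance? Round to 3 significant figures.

Hyperfocal distance H = f²/(N·c) + f = 396²/(20 × 0.027) + 396 = 156816/0.54 + 396 ≈ 290796.0 mm ≈ 291 m.

291 m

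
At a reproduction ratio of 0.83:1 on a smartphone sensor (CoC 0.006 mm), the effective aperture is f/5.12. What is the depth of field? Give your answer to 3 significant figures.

At magnification m, DoF ≈ 2·N_eff·c/m² = 2 × 5.12 × 0.006 / 0.83² = 0.06144 / 0.6889 ≈ 0.0892 mm.

0.0892 mm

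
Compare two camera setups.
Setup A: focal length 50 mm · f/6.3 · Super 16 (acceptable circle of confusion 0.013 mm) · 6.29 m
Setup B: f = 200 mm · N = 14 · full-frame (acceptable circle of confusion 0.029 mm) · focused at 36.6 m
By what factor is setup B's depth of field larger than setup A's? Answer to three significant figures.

Setup A: H = 50²/(6.3×0.013) + 50 ≈ 30575.0 mm; DoF = Df − Dn = 7906.2 − 5222.4 ≈ 2683.8 mm.
Setup B: H = 200²/(14×0.029) + 200 ≈ 98722.2 mm; DoF = Df − Dn = 58045 − 26726 ≈ 31319 mm.
Ratio = 31319 / 2683.8 ≈ 11.7.

11.7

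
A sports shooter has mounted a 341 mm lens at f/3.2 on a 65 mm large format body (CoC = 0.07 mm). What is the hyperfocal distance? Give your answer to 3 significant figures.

Hyperfocal distance H = f²/(N·c) + f = 341²/(3.2 × 0.07) + 341 = 116281/0.224 + 341 ≈ 519452.6 mm ≈ 519 m.

519 m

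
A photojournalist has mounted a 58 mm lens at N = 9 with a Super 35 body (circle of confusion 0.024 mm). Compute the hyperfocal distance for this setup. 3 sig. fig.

Hyperfocal distance H = f²/(N·c) + f = 58²/(9 × 0.024) + 58 = 3364/0.216 + 58 ≈ 15632.1 mm ≈ 15.6 m.

15.6 m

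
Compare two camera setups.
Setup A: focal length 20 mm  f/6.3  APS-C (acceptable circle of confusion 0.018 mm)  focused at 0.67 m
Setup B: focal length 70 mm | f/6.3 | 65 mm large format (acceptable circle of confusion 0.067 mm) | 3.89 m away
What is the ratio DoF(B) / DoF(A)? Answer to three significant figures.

Setup A: H = 20²/(6.3×0.018) + 20 ≈ 3547.3 mm; DoF = Df − Dn = 821.36 − 565.75 ≈ 255.61 mm.
Setup B: H = 70²/(6.3×0.067) + 70 ≈ 11678.6 mm; DoF = Df − Dn = 5797.9 − 2926.9 ≈ 2871.0 mm.
Ratio = 2871.0 / 255.61 ≈ 11.2.

11.2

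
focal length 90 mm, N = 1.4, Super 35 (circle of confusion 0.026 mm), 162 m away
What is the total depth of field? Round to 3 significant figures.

501 m

Hyperfocal distance H = f²/(N·c) + f = 90²/(1.4 × 0.026) + 90 = 8100/0.0364 + 90 ≈ 222617.5 mm ≈ 222.6 m.
Near limit Dn = s·(H − f)/(H + s − 2f) = 162000 × (222617.5 − 90) / (222617.5 + 162000 − 2 × 90) = 162000 × 222527.5 / 384437.5 ≈ 93772 mm.
Far limit Df = s·(H − f)/(H − s) = 162000 × (222617.5 − 90) / (222617.5 − 162000) = 162000 × 222527.5 / 60617.5 ≈ 594704 mm.
Depth of field = Df − Dn = 594704 − 93772 ≈ 500932 mm ≈ 501 m.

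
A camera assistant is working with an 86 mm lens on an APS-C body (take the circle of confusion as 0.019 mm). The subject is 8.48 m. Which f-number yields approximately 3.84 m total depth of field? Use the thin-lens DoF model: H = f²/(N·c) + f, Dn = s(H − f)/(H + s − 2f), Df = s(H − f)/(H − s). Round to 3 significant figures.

Write h = H − f = f²/(N·c). The thin-lens limits are Dn = s·h/(h + (s−f)) and Df = s·h/(h − (s−f)), so DoF = Df − Dn = 2·s·(s−f)·h / (h² − (s−f)²).
That is a quadratic in h: DoF·h² − 2·s·(s−f)·h − DoF·(s−f)² = 0 ⇒ h = (s−f)·(s + √(s² + DoF²)) / DoF = 8394 × (8480 + √(8480² + 3840²)) / 3840 = 8394 × (8480 + 9308.92) / 3840 ≈ 38885 mm.
Then N = f²/(c·h) = 86² / (0.019 × 38885) = 7396 / 738.82 ≈ 10.

f/10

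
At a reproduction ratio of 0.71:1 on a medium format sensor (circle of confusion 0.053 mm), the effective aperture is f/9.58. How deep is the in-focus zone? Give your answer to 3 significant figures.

At magnification m, DoF ≈ 2·N_eff·c/m² = 2 × 9.58 × 0.053 / 0.71² = 1.015 / 0.5041 ≈ 2.01 mm.

2.01 mm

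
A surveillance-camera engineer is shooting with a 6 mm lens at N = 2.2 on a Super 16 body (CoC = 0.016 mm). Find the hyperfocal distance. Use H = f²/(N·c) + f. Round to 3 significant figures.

1.03 m

Hyperfocal distance H = f²/(N·c) + f = 6²/(2.2 × 0.016) + 6 = 36/0.0352 + 6 ≈ 1028.7 mm ≈ 1.03 m.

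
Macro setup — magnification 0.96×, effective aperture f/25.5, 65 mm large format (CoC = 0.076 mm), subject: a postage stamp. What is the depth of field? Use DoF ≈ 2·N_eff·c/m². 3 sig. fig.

At magnification m, DoF ≈ 2·N_eff·c/m² = 2 × 25.5 × 0.076 / 0.96² = 3.876 / 0.9216 ≈ 4.21 mm.

4.21 mm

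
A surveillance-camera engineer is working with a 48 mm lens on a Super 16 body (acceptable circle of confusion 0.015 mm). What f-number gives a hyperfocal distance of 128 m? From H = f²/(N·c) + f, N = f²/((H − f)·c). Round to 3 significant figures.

Rearrange H = f²/(N·c) + f for N: N = f² / ((H − f)·c).
N = 48² / ((128000 − 48) × 0.015) = 2304 / 1919 ≈ 1.20.

f/1.20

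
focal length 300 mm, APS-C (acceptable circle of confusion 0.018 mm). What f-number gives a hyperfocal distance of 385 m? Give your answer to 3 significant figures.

f/13

Rearrange H = f²/(N·c) + f for N: N = f² / ((H − f)·c).
N = 300² / ((385000 − 300) × 0.018) = 90000 / 6925 ≈ 13.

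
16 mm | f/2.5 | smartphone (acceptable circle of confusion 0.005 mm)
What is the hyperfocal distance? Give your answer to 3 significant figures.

Hyperfocal distance H = f²/(N·c) + f = 16²/(2.5 × 0.005) + 16 = 256/0.0125 + 16 ≈ 20496.0 mm ≈ 20.5 m.

20.5 m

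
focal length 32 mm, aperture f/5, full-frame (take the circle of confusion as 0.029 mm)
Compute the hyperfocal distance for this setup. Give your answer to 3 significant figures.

Hyperfocal distance H = f²/(N·c) + f = 32²/(5 × 0.029) + 32 = 1024/0.145 + 32 ≈ 7094.1 mm ≈ 7.09 m.

7.09 m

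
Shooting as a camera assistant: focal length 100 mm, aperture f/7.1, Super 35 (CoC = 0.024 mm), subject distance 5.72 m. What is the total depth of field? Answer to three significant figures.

Hyperfocal distance H = f²/(N·c) + f = 100²/(7.1 × 0.024) + 100 = 10000/0.1704 + 100 ≈ 58785.4 mm ≈ 58.79 m.
Near limit Dn = s·(H − f)/(H + s − 2f) = 5720 × (58785.4 − 100) / (58785.4 + 5720 − 2 × 100) = 5720 × 58685.4 / 64305.4 ≈ 5220.1 mm.
Far limit Df = s·(H − f)/(H − s) = 5720 × (58785.4 − 100) / (58785.4 − 5720) = 5720 × 58685.4 / 53065.4 ≈ 6325.8 mm.
Depth of field = Df − Dn = 6325.8 − 5220.1 ≈ 1105.7 mm ≈ 1.11 m.

1.11 m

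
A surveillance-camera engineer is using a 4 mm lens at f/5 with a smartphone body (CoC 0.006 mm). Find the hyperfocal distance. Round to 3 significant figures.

0.537 m

Hyperfocal distance H = f²/(N·c) + f = 4²/(5 × 0.006) + 4 = 16/0.03 + 4 ≈ 537.3 mm ≈ 0.537 m.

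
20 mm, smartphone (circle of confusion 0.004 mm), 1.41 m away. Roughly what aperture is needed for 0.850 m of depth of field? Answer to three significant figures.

Write h = H − f = f²/(N·c). The thin-lens limits are Dn = s·h/(h + (s−f)) and Df = s·h/(h − (s−f)), so DoF = Df − Dn = 2·s·(s−f)·h / (h² − (s−f)²).
That is a quadratic in h: DoF·h² − 2·s·(s−f)·h − DoF·(s−f)² = 0 ⇒ h = (s−f)·(s + √(s² + DoF²)) / DoF = 1390 × (1410 + √(1410² + 850²)) / 850 = 1390 × (1410 + 1646.39) / 850 ≈ 4998.1 mm.
Then N = f²/(c·h) = 20² / (0.004 × 4998.1) = 400 / 19.992 ≈ 20.

f/20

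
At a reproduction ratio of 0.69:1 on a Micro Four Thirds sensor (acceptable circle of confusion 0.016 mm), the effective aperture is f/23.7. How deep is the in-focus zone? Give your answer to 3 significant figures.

1.59 mm

At magnification m, DoF ≈ 2·N_eff·c/m² = 2 × 23.7 × 0.016 / 0.69² = 0.7584 / 0.4761 ≈ 1.59 mm.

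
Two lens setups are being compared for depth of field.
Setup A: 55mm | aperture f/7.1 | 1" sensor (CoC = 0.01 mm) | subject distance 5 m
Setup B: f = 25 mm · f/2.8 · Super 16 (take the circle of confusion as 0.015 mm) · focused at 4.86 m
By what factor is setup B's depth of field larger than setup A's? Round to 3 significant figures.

3.00

Setup A: H = 55²/(7.1×0.01) + 55 ≈ 42660.6 mm; DoF = Df − Dn = 5656.5 − 4480.0 ≈ 1176.5 mm.
Setup B: H = 25²/(2.8×0.015) + 25 ≈ 14906.0 mm; DoF = Df − Dn = 7199.1 − 3668.2 ≈ 3530.9 mm.
Ratio = 3530.9 / 1176.5 ≈ 3.00.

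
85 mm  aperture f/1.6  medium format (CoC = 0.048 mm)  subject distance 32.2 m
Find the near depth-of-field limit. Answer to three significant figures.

Hyperfocal distance H = f²/(N·c) + f = 85²/(1.6 × 0.048) + 85 = 7225/0.0768 + 85 ≈ 94160.5 mm ≈ 94.16 m.
Near limit Dn = s·(H − f)/(H + s − 2f) = 32200 × (94160.5 − 85) / (94160.5 + 32200 − 2 × 85) = 32200 × 94075.5 / 126190.5 ≈ 24005 mm ≈ 24.0 m.

24.0 m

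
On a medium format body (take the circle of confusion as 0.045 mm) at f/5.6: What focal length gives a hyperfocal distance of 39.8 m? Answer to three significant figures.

From H = f²/(N·c) + f, with f ≪ H: f ≈ √(H·N·c) = √(39800 × 5.6 × 0.045) = √10030 ≈ 100.1 mm.
The +f correction barely moves this — solving exactly, f² + N·c·f − N·c·H = 0 ⇒ f = (−N·c + √((N·c)² + 4·N·c·H))/2 = (−0.252 + √40118)/2 ≈ 100.02 mm, so f ≈ 100 mm.

100 mm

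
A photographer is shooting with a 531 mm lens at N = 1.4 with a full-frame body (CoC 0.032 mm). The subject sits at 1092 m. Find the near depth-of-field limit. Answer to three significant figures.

Hyperfocal distance H = f²/(N·c) + f = 531²/(1.4 × 0.032) + 531 = 281961/0.0448 + 531 ≈ 6294303.3 mm ≈ 6294 m.
Near limit Dn = s·(H − f)/(H + s − 2f) = 1092000 × (6294303.3 − 531) / (6294303.3 + 1092000 − 2 × 531) = 1092000 × 6293772.3 / 7385241.3 ≈ 930613 mm ≈ 931 m.

931 m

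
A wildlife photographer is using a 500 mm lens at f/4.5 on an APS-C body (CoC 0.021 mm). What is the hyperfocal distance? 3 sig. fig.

Hyperfocal distance H = f²/(N·c) + f = 500²/(4.5 × 0.021) + 500 = 250000/0.0945 + 500 ≈ 2646002.6 mm ≈ 2650 m.

2650 m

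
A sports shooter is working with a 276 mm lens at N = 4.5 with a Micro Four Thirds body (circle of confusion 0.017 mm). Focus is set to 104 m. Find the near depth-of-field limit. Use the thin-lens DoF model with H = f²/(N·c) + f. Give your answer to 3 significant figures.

Hyperfocal distance H = f²/(N·c) + f = 276²/(4.5 × 0.017) + 276 = 76176/0.0765 + 276 ≈ 996040.7 mm ≈ 996.0 m.
Near limit Dn = s·(H − f)/(H + s − 2f) = 104000 × (996040.7 − 276) / (996040.7 + 104000 − 2 × 276) = 104000 × 995764.7 / 1099488.7 ≈ 94189 mm ≈ 94.2 m.

94.2 m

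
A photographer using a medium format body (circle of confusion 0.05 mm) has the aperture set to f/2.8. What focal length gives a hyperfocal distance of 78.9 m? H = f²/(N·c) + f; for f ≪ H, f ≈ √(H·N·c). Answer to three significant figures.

105 mm

From H = f²/(N·c) + f, with f ≪ H: f ≈ √(H·N·c) = √(78900 × 2.8 × 0.05) = √11046 ≈ 105.1 mm.
The +f correction barely moves this — solving exactly, f² + N·c·f − N·c·H = 0 ⇒ f = (−N·c + √((N·c)² + 4·N·c·H))/2 = (−0.14 + √44184)/2 ≈ 105.03 mm, so f ≈ 105 mm.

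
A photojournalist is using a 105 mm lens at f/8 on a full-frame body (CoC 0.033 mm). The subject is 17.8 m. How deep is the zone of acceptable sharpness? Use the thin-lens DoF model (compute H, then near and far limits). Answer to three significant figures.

18.4 m

Hyperfocal distance H = f²/(N·c) + f = 105²/(8 × 0.033) + 105 = 11025/0.264 + 105 ≈ 41866.4 mm ≈ 41.87 m.
Near limit Dn = s·(H − f)/(H + s − 2f) = 17800 × (41866.4 − 105) / (41866.4 + 17800 − 2 × 105) = 17800 × 41761.4 / 59456.4 ≈ 12502 mm.
Far limit Df = s·(H − f)/(H − s) = 17800 × (41866.4 − 105) / (41866.4 − 17800) = 17800 × 41761.4 / 24066.4 ≈ 30888 mm.
Depth of field = Df − Dn = 30888 − 12502 ≈ 18386 mm ≈ 18.4 m.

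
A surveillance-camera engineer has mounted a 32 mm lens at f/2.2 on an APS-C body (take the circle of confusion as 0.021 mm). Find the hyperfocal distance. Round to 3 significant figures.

Hyperfocal distance H = f²/(N·c) + f = 32²/(2.2 × 0.021) + 32 = 1024/0.0462 + 32 ≈ 22196.5 mm ≈ 22.2 m.

22.2 m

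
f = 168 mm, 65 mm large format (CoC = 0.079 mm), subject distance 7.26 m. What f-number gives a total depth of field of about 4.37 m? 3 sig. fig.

f/14

Write h = H − f = f²/(N·c). The thin-lens limits are Dn = s·h/(h + (s−f)) and Df = s·h/(h − (s−f)), so DoF = Df − Dn = 2·s·(s−f)·h / (h² − (s−f)²).
That is a quadratic in h: DoF·h² − 2·s·(s−f)·h − DoF·(s−f)² = 0 ⇒ h = (s−f)·(s + √(s² + DoF²)) / DoF = 7092 × (7260 + √(7260² + 4370²)) / 4370 = 7092 × (7260 + 8473.75) / 4370 ≈ 25534 mm.
Then N = f²/(c·h) = 168² / (0.079 × 25534) = 28224 / 2017.2 ≈ 14.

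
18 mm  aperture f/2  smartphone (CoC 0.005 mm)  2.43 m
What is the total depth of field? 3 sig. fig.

Hyperfocal distance H = f²/(N·c) + f = 18²/(2 × 0.005) + 18 = 324/0.01 + 18 ≈ 32418.0 mm ≈ 32.42 m.
Near limit Dn = s·(H − f)/(H + s − 2f) = 2430 × (32418.0 − 18) / (32418.0 + 2430 − 2 × 18) = 2430 × 32400.0 / 34812.0 ≈ 2261.63 mm.
Far limit Df = s·(H − f)/(H − s) = 2430 × (32418.0 − 18) / (32418.0 − 2430) = 2430 × 32400.0 / 29988.0 ≈ 2625.45 mm.
Depth of field = Df − Dn = 2625.45 − 2261.63 ≈ 363.82 mm.

364 mm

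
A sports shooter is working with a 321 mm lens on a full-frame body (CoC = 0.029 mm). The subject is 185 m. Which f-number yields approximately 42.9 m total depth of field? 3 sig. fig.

Write h = H − f = f²/(N·c). The thin-lens limits are Dn = s·h/(h + (s−f)) and Df = s·h/(h − (s−f)), so DoF = Df − Dn = 2·s·(s−f)·h / (h² − (s−f)²).
That is a quadratic in h: DoF·h² − 2·s·(s−f)·h − DoF·(s−f)² = 0 ⇒ h = (s−f)·(s + √(s² + DoF²)) / DoF = 184679 × (185000 + √(185000² + 42900²)) / 42900 = 184679 × (185000 + 189909) / 42900 ≈ 1613935 mm.
Then N = f²/(c·h) = 321² / (0.029 × 1613935) = 103041 / 46804 ≈ 2.20.

f/2.20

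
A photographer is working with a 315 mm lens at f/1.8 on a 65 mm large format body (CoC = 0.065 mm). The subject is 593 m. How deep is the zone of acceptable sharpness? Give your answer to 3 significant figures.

Hyperfocal distance H = f²/(N·c) + f = 315²/(1.8 × 0.065) + 315 = 99225/0.117 + 315 ≈ 848391.9 mm ≈ 848.4 m.
Near limit Dn = s·(H − f)/(H + s − 2f) = 593000 × (848391.9 − 315) / (848391.9 + 593000 − 2 × 315) = 593000 × 848076.9 / 1440761.9 ≈ 349058 mm.
Far limit Df = s·(H − f)/(H − s) = 593000 × (848391.9 − 315) / (848391.9 − 593000) = 593000 × 848076.9 / 255391.9 ≈ 1969168 mm.
Depth of field = Df − Dn = 1969168 − 349058 ≈ 1620110 mm ≈ 1620 m.

1620 m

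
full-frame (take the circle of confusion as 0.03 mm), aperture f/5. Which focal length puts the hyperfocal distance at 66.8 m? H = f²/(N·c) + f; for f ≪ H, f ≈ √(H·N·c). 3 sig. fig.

From H = f²/(N·c) + f, with f ≪ H: f ≈ √(H·N·c) = √(66800 × 5 × 0.03) = √10020 ≈ 100.1 mm.
The +f correction barely moves this — solving exactly, f² + N·c·f − N·c·H = 0 ⇒ f = (−N·c + √((N·c)² + 4·N·c·H))/2 = (−0.15 + √40080)/2 ≈ 100.02 mm, so f ≈ 100 mm.

100 mm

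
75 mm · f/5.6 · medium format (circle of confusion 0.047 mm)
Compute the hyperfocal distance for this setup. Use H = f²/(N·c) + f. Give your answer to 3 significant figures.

Hyperfocal distance H = f²/(N·c) + f = 75²/(5.6 × 0.047) + 75 = 5625/0.2632 + 75 ≈ 21446.6 mm ≈ 21.4 m.

21.4 m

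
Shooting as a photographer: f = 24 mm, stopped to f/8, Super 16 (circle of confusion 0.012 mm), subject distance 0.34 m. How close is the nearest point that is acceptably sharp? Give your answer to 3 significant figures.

Hyperfocal distance H = f²/(N·c) + f = 24²/(8 × 0.012) + 24 = 576/0.096 + 24 ≈ 6024.0 mm ≈ 6.024 m.
Near limit Dn = s·(H − f)/(H + s − 2f) = 340 × (6024.0 − 24) / (6024.0 + 340 − 2 × 24) = 340 × 6000.0 / 6316.0 ≈ 322.99 mm.

323 mm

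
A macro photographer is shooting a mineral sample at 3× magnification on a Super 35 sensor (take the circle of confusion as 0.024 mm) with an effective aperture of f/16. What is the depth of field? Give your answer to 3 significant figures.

0.0853 mm

At magnification m, DoF ≈ 2·N_eff·c/m² = 2 × 16 × 0.024 / 3² = 0.768 / 9 ≈ 0.0853 mm.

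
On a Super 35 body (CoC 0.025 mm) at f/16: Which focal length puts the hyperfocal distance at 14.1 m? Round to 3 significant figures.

74.9 mm

From H = f²/(N·c) + f, with f ≪ H: f ≈ √(H·N·c) = √(14100 × 16 × 0.025) = √5640.0 ≈ 75.10 mm.
Exact: f² + N·c·f − N·c·H = 0 ⇒ f = (−N·c + √((N·c)² + 4·N·c·H))/2 = (−0.4 + √22560)/2 ≈ 74.900 mm ≈ 74.9 mm.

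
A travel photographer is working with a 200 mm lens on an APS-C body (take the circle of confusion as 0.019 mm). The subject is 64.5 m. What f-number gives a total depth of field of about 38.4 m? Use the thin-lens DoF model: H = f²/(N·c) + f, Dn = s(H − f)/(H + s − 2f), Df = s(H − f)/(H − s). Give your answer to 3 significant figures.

Write h = H − f = f²/(N·c). The thin-lens limits are Dn = s·h/(h + (s−f)) and Df = s·h/(h − (s−f)), so DoF = Df − Dn = 2·s·(s−f)·h / (h² − (s−f)²).
That is a quadratic in h: DoF·h² − 2·s·(s−f)·h − DoF·(s−f)² = 0 ⇒ h = (s−f)·(s + √(s² + DoF²)) / DoF = 64300 × (64500 + √(64500² + 38400²)) / 38400 = 64300 × (64500 + 75065.4) / 38400 ≈ 233699 mm.
Then N = f²/(c·h) = 200² / (0.019 × 233699) = 40000 / 4440.3 ≈ 9.01.

f/9.01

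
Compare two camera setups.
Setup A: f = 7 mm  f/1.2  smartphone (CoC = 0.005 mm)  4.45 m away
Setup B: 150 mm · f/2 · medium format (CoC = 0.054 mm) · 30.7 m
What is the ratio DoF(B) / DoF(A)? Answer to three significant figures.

1.34

Setup A: H = 7²/(1.2×0.005) + 7 ≈ 8173.7 mm; DoF = Df − Dn = 9759.6 − 2882.0 ≈ 6877.6 mm.
Setup B: H = 150²/(2×0.054) + 150 ≈ 208483.3 mm; DoF = Df − Dn = 35975.4 − 26773.9 ≈ 9201.5 mm.
Ratio = 9201.5 / 6877.6 ≈ 1.34.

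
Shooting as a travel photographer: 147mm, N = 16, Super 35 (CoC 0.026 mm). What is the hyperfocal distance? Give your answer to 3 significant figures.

Hyperfocal distance H = f²/(N·c) + f = 147²/(16 × 0.026) + 147 = 21609/0.416 + 147 ≈ 52091.7 mm ≈ 52.1 m.

52.1 m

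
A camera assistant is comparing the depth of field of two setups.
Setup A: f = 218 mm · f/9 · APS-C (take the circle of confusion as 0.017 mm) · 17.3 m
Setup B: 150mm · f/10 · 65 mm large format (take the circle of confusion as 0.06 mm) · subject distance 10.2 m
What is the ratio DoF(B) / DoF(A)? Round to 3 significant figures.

3.09

Setup A: H = 218²/(9×0.017) + 218 ≈ 310832.4 mm; DoF = Df − Dn = 18306.8 − 16398.2 ≈ 1908.6 mm.
Setup B: H = 150²/(10×0.06) + 150 ≈ 37650.0 mm; DoF = Df − Dn = 13934.4 − 8044.2 ≈ 5890.2 mm.
Ratio = 5890.2 / 1908.6 ≈ 3.09.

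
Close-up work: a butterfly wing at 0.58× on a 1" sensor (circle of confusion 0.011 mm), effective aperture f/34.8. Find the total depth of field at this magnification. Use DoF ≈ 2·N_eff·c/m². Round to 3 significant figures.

At magnification m, DoF ≈ 2·N_eff·c/m² = 2 × 34.8 × 0.011 / 0.58² = 0.7656 / 0.3364 ≈ 2.28 mm.

2.28 mm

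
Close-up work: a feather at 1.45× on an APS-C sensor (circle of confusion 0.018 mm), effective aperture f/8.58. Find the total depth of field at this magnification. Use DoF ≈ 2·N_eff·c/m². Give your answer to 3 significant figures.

At magnification m, DoF ≈ 2·N_eff·c/m² = 2 × 8.58 × 0.018 / 1.45² = 0.3089 / 2.103 ≈ 0.147 mm.

0.147 mm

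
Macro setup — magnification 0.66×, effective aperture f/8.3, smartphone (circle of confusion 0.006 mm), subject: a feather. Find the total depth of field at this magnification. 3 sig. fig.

0.229 mm

At magnification m, DoF ≈ 2·N_eff·c/m² = 2 × 8.3 × 0.006 / 0.66² = 0.0996 / 0.4356 ≈ 0.229 mm.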